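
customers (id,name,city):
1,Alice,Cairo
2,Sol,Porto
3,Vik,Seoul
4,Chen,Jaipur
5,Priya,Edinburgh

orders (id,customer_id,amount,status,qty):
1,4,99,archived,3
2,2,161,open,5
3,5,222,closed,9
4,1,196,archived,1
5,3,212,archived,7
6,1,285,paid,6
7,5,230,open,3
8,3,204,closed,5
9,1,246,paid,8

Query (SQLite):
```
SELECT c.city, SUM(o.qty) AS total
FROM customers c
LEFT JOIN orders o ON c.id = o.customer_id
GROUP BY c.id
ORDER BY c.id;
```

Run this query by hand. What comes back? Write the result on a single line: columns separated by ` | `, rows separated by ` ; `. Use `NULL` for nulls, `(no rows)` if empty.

LEFT JOIN keeps every customers row; unmatched ones get NULL for orders columns.
Group by customers.id and compute SUM(o.qty). SUM over an all-NULL group is NULL.
  1: ids {4, 6, 9} → SUM(o.qty)=15
  2: ids {2} → SUM(o.qty)=5
  3: ids {5, 8} → SUM(o.qty)=12
  4: ids {1} → SUM(o.qty)=3
  5: ids {3, 7} → SUM(o.qty)=12

Cairo | 15 ; Porto | 5 ; Seoul | 12 ; Jaipur | 3 ; Edinburgh | 12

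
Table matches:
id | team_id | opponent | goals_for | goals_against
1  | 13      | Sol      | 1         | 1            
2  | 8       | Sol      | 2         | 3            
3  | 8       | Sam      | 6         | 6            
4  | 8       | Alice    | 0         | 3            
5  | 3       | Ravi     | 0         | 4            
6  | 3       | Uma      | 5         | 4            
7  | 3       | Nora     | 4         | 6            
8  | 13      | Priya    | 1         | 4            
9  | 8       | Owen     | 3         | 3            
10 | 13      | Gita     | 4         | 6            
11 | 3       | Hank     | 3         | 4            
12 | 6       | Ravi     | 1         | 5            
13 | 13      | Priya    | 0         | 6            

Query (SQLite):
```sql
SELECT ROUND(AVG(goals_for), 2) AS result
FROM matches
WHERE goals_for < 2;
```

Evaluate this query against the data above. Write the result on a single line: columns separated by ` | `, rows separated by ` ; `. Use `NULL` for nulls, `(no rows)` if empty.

Rows where goals_for < 2 → goals_for values: [1, 0, 0, 1, 1, 0].
AVG = 3 / 6 (rounded to 2 dp).

0.5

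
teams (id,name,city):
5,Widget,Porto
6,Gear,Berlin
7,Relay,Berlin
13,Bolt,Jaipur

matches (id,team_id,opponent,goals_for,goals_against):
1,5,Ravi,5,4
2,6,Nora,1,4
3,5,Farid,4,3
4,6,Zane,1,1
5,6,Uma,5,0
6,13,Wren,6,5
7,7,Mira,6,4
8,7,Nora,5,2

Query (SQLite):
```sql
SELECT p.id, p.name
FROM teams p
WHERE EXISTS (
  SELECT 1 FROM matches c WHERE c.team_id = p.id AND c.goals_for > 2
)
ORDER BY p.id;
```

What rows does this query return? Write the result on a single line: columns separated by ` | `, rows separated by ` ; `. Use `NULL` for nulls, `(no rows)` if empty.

5 | Widget ; 6 | Gear ; 7 | Relay ; 13 | Bolt

For each teams row, check whether any matches with matching team_id has goals_for > 2.
Keep rows where that is true.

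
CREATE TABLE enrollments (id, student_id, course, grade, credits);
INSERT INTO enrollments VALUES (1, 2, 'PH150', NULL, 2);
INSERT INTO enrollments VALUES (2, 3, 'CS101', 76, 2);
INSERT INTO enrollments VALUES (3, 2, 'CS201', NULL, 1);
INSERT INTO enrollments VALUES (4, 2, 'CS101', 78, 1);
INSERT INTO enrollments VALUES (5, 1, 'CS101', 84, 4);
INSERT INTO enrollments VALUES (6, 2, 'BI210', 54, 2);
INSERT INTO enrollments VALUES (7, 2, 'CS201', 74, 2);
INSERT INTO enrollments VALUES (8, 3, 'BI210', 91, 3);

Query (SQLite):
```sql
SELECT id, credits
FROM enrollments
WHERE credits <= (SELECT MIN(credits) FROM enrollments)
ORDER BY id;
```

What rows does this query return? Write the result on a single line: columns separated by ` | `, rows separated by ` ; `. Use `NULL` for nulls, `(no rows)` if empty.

Scalar subquery: MIN(credits) over all enrollments rows = 1.
Keep rows where credits <= that value.

3 | 1 ; 4 | 1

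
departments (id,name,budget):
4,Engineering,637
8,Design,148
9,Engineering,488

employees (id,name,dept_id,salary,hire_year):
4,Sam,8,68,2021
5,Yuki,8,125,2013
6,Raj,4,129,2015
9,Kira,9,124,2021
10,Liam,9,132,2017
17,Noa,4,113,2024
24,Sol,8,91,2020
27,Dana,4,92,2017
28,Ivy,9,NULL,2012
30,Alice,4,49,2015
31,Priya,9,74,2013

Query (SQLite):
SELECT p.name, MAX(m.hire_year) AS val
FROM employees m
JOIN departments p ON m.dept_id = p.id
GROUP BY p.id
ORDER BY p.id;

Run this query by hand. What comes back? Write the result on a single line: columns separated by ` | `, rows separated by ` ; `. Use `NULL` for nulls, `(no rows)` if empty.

Join each employees row to its departments via dept_id.
Group joined rows by departments.id; compute MAX(m.hire_year) per group.
  4: ids {6, 17, 27, 30} → MAX(m.hire_year)=2024
  8: ids {4, 5, 24} → MAX(m.hire_year)=2021
  9: ids {9, 10, 28, 31} → MAX(m.hire_year)=2021

Engineering | 2024 ; Design | 2021 ; Engineering | 2021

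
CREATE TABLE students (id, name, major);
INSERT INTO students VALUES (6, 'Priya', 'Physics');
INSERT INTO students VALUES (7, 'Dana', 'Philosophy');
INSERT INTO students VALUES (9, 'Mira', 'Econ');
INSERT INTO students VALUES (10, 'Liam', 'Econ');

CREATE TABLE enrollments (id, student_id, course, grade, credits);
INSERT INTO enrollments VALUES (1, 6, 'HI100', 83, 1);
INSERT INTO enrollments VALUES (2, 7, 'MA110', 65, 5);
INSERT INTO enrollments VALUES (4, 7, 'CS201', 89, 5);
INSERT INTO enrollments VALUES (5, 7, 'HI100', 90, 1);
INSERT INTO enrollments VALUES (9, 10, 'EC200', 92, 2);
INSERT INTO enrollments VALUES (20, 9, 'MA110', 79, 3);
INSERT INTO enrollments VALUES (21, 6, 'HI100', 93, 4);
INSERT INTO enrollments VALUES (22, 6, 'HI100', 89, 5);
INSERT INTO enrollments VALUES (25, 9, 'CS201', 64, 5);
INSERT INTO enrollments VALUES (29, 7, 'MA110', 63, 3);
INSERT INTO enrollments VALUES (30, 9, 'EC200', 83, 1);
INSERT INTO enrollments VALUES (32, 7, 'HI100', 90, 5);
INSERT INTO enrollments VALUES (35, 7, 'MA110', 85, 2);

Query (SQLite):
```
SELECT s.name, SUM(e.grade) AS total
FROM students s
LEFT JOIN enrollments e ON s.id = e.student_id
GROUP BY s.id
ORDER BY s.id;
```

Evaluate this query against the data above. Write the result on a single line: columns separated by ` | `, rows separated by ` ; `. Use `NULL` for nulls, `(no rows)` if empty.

Priya | 265 ; Dana | 482 ; Mira | 226 ; Liam | 92

LEFT JOIN keeps every students row; unmatched ones get NULL for enrollments columns.
Group by students.id and compute SUM(e.grade). SUM over an all-NULL group is NULL.
  6: ids {1, 21, 22} → SUM(e.grade)=265
  7: ids {2, 4, 5, 29, 32, 35} → SUM(e.grade)=482
  9: ids {20, 25, 30} → SUM(e.grade)=226
  10: ids {9} → SUM(e.grade)=92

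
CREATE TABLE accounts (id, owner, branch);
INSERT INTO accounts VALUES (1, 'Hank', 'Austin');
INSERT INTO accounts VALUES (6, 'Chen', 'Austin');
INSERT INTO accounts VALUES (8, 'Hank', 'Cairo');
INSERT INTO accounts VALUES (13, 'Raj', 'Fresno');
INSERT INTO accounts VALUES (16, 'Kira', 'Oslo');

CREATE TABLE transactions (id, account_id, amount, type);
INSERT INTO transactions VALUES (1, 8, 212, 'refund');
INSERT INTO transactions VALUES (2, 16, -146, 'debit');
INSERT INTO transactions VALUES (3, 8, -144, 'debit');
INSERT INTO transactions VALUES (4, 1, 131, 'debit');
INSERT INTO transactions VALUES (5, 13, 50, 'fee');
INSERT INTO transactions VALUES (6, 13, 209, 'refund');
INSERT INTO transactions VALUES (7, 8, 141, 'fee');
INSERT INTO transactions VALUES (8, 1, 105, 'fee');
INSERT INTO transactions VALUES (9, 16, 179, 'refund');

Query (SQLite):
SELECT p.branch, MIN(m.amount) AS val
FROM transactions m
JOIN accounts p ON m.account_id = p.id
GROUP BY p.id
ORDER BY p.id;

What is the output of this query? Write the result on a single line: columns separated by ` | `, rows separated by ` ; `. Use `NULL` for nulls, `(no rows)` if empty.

Austin | 105 ; Cairo | -144 ; Fresno | 50 ; Oslo | -146

Join each transactions row to its accounts via account_id.
Group joined rows by accounts.id; compute MIN(m.amount) per group.
  1: ids {4, 8} → MIN(m.amount)=105
  8: ids {1, 3, 7} → MIN(m.amount)=-144
  13: ids {5, 6} → MIN(m.amount)=50
  16: ids {2, 9} → MIN(m.amount)=-146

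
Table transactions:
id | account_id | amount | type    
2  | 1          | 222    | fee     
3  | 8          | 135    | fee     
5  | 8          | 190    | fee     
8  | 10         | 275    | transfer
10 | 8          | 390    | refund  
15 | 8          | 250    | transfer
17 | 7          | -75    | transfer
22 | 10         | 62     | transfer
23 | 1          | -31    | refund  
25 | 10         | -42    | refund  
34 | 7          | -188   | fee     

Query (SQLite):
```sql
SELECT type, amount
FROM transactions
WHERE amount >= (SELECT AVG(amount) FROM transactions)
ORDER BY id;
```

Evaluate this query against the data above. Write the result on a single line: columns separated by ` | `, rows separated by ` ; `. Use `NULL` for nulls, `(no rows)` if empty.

fee | 222 ; fee | 135 ; fee | 190 ; transfer | 275 ; refund | 390 ; transfer | 250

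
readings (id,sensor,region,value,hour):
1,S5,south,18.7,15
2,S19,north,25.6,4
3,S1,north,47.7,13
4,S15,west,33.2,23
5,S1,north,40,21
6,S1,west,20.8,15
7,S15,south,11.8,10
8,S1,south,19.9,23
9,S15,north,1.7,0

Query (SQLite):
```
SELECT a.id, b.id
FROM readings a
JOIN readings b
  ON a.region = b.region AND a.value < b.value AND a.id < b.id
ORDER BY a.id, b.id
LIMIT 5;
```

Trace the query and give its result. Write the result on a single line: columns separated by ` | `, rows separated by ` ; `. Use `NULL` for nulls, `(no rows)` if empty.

1 | 8 ; 2 | 3 ; 2 | 5 ; 7 | 8

Pairs (a,b) with same region, a.value < b.value, a.id < b.id.
region groups: north:{2,3,5,9} south:{1,7,8} west:{4,6}
Ordered by (a.id, b.id); first 5.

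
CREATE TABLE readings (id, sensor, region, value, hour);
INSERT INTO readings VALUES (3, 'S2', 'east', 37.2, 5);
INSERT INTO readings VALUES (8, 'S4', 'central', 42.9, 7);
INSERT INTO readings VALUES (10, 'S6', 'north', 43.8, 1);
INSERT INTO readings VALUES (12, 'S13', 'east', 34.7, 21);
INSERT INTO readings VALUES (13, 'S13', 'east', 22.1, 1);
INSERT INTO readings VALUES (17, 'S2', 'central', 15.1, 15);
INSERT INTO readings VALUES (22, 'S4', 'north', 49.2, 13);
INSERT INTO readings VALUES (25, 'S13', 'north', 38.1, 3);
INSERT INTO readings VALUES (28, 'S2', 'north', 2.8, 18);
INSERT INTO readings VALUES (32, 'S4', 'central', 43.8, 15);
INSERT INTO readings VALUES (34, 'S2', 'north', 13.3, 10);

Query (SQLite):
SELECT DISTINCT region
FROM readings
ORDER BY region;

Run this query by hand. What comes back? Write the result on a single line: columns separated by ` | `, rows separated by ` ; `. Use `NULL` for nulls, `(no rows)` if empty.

Collect distinct region values from readings.

central ; east ; north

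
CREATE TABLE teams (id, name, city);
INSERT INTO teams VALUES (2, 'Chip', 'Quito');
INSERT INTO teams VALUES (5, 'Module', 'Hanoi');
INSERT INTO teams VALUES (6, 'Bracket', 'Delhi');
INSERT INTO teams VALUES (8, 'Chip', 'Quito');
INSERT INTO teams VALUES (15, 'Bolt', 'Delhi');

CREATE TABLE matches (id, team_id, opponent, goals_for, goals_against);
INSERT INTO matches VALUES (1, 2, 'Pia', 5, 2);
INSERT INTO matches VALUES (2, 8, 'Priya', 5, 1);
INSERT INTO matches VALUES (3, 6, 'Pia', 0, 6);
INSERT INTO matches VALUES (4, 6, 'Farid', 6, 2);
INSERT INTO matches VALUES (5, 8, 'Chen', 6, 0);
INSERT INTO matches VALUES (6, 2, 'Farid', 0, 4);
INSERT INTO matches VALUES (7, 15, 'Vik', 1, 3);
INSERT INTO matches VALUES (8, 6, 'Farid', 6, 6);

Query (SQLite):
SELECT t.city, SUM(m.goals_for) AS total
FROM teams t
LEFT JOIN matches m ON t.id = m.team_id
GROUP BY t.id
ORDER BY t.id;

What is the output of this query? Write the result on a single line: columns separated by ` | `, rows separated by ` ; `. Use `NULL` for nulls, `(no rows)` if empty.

Quito | 5 ; Hanoi | NULL ; Delhi | 12 ; Quito | 11 ; Delhi | 1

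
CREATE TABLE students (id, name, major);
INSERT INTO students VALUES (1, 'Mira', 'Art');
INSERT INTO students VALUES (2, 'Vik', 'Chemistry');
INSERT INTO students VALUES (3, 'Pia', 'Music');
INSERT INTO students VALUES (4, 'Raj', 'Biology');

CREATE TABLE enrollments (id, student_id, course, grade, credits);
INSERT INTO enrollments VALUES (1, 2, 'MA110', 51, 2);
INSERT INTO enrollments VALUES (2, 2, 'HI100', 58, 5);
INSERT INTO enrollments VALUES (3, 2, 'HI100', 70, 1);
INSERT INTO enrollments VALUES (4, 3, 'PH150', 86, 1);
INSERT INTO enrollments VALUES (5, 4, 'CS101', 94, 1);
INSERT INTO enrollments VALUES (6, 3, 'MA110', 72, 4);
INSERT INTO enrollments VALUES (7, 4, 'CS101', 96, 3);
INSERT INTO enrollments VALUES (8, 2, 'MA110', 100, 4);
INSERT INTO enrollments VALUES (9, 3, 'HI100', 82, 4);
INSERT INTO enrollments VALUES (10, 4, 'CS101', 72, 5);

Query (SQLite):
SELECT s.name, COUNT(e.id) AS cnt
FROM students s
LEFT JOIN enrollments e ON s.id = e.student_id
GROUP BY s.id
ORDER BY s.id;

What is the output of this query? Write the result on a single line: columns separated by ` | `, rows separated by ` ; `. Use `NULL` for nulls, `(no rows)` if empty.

Mira | 0 ; Vik | 4 ; Pia | 3 ; Raj | 3

LEFT JOIN keeps every students row; unmatched ones get NULL for enrollments columns.
Group by students.id and compute COUNT(e.id). COUNT(col) of an all-NULL group is 0.
  1: ids {—} → COUNT(e.id)=0
  2: ids {1, 2, 3, 8} → COUNT(e.id)=4
  3: ids {4, 6, 9} → COUNT(e.id)=3
  4: ids {5, 7, 10} → COUNT(e.id)=3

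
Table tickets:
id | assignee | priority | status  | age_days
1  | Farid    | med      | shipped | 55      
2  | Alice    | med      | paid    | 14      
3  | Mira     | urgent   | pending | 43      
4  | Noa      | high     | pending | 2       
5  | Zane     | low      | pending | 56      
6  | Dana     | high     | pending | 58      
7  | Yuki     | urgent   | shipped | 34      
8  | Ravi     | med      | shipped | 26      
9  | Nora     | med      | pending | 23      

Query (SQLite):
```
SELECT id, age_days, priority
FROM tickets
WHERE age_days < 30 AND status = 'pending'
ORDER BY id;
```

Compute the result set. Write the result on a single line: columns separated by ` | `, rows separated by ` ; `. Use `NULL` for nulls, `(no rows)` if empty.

4 | 2 | high ; 9 | 23 | med

age_days < 30: ids {2, 4, 8, 9}
status = 'pending': ids {3, 4, 5, 6, 9}
Combine with AND.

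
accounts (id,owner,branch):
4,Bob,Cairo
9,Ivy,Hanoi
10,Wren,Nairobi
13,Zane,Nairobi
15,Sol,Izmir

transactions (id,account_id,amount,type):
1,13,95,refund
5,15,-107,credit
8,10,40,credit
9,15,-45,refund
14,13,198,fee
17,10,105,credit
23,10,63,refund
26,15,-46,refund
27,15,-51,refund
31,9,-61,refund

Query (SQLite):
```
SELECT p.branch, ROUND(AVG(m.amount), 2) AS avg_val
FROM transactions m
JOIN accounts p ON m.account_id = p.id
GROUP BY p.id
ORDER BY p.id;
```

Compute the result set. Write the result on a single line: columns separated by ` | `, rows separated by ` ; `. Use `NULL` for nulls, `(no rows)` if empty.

Hanoi | -61 ; Nairobi | 69.33 ; Nairobi | 146.5 ; Izmir | -62.25

Join each transactions row to its accounts via account_id.
Group joined rows by accounts.id; compute ROUND(AVG(m.amount), 2) per group.
  9: ids {31} → ROUND(AVG(m.amount), 2)=-61
  10: ids {8, 17, 23} → ROUND(AVG(m.amount), 2)=69.33
  13: ids {1, 14} → ROUND(AVG(m.amount), 2)=146.5
  15: ids {5, 9, 26, 27} → ROUND(AVG(m.amount), 2)=-62.25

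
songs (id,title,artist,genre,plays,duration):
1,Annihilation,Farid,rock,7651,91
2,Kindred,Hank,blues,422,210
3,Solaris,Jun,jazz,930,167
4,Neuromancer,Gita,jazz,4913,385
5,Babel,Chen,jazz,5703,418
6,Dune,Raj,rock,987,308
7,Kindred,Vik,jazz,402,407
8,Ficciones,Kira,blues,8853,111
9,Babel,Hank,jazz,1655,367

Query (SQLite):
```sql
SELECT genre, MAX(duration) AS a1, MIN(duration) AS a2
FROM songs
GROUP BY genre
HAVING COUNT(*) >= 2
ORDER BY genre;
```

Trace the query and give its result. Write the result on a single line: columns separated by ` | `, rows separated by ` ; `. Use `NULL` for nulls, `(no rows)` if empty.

Group songs by genre.
Per group compute: MAX(duration), MIN(duration).
HAVING: drop groups with fewer than 2 rows.
  blues: ids {2, 8} → MAX(duration)=210, MIN(duration)=111
  jazz: ids {3, 4, 5, 7, 9} → MAX(duration)=418, MIN(duration)=167
  rock: ids {1, 6} → MAX(duration)=308, MIN(duration)=91

blues | 210 | 111 ; jazz | 418 | 167 ; rock | 308 | 91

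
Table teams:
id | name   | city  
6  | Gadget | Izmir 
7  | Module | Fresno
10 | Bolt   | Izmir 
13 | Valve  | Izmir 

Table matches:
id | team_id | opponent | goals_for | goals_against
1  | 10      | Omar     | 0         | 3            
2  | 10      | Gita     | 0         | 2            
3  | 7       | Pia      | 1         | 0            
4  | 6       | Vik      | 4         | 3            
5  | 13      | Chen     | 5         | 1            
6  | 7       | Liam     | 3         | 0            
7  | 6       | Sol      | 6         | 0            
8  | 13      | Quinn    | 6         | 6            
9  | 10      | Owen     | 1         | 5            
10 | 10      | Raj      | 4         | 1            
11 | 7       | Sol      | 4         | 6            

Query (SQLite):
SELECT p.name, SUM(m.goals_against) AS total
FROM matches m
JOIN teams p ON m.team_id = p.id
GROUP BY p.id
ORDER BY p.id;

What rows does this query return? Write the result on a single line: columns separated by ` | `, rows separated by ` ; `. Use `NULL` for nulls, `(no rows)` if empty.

Gadget | 3 ; Module | 6 ; Bolt | 11 ; Valve | 7

Join each matches row to its teams via team_id.
Group joined rows by teams.id; compute SUM(m.goals_against) per group.
  6: ids {4, 7} → SUM(m.goals_against)=3
  7: ids {3, 6, 11} → SUM(m.goals_against)=6
  10: ids {1, 2, 9, 10} → SUM(m.goals_against)=11
  13: ids {5, 8} → SUM(m.goals_against)=7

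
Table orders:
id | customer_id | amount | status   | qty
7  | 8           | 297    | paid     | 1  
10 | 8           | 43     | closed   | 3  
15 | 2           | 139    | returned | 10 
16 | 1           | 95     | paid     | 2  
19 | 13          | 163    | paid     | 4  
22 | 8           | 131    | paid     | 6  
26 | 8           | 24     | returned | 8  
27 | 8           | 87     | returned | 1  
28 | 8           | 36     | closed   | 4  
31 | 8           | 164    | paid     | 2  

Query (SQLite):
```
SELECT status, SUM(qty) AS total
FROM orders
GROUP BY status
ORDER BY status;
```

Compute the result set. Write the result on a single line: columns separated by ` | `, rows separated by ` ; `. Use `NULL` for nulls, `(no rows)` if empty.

Partition orders by status; compute SUM(qty) within each group.
  closed: ids {10, 28} → SUM(qty)=7
  paid: ids {7, 16, 19, 22, 31} → SUM(qty)=15
  returned: ids {15, 26, 27} → SUM(qty)=19

closed | 7 ; paid | 15 ; returned | 19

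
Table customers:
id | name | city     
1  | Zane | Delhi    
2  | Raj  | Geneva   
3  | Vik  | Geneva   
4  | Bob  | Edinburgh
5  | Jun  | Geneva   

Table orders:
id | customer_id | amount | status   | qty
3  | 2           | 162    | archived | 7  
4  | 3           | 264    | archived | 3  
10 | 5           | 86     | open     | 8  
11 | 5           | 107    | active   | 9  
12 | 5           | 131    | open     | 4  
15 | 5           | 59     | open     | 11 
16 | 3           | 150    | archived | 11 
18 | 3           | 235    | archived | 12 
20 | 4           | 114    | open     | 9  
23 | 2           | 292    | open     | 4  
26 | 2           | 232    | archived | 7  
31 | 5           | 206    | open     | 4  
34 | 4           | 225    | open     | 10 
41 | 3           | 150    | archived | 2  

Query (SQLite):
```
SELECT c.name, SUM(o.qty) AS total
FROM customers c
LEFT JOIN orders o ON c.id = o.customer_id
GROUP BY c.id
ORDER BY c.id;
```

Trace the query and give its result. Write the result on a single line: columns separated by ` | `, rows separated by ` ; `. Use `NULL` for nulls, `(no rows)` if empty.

Zane | NULL ; Raj | 18 ; Vik | 28 ; Bob | 19 ; Jun | 36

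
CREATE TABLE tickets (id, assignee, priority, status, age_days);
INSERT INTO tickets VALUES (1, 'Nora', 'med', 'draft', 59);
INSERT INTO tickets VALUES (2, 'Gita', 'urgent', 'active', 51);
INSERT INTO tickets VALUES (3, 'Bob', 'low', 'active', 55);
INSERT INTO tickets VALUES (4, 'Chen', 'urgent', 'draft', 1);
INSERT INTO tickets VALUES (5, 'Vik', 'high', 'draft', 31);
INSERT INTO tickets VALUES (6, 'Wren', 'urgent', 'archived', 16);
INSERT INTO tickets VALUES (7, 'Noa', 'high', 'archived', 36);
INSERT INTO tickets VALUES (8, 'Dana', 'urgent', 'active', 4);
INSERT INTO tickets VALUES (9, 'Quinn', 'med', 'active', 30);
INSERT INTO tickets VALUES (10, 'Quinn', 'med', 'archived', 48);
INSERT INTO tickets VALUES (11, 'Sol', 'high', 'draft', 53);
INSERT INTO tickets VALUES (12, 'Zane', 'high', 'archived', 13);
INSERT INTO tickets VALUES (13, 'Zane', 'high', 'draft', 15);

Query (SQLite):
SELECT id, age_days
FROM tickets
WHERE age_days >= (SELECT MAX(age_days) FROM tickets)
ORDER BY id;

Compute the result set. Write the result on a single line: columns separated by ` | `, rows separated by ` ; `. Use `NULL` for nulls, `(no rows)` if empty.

1 | 59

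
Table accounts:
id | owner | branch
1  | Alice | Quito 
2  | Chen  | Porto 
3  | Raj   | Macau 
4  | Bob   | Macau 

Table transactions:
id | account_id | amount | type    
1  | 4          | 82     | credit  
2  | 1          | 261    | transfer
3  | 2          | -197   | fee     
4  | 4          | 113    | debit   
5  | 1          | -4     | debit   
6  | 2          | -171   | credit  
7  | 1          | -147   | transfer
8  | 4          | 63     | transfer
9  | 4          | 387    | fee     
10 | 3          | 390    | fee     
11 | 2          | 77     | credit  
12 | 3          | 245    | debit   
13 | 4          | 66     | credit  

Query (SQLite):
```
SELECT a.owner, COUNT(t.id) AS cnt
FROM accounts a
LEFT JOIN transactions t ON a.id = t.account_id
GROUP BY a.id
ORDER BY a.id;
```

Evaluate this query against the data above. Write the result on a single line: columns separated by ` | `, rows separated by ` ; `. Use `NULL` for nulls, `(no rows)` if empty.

Alice | 3 ; Chen | 3 ; Raj | 2 ; Bob | 5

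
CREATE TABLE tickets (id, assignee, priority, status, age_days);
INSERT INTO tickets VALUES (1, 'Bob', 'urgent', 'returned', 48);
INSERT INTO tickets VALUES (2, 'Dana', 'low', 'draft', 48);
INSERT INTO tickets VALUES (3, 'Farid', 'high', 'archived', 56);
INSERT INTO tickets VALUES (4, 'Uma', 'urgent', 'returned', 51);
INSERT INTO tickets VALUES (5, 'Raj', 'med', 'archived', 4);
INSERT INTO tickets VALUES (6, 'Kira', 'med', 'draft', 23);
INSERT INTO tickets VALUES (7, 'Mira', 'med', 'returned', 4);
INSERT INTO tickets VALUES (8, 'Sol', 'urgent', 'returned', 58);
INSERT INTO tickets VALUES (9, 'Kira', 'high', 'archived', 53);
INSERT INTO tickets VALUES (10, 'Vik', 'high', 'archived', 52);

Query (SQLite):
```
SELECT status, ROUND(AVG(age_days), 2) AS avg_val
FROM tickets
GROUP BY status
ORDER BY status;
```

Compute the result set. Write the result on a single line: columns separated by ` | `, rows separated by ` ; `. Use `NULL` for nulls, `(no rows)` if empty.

Partition tickets by status; compute ROUND(AVG(age_days), 2) within each group.
  archived: ids {3, 5, 9, 10} → ROUND(AVG(age_days), 2)=41.25
  draft: ids {2, 6} → ROUND(AVG(age_days), 2)=35.5
  returned: ids {1, 4, 7, 8} → ROUND(AVG(age_days), 2)=40.25

archived | 41.25 ; draft | 35.5 ; returned | 40.25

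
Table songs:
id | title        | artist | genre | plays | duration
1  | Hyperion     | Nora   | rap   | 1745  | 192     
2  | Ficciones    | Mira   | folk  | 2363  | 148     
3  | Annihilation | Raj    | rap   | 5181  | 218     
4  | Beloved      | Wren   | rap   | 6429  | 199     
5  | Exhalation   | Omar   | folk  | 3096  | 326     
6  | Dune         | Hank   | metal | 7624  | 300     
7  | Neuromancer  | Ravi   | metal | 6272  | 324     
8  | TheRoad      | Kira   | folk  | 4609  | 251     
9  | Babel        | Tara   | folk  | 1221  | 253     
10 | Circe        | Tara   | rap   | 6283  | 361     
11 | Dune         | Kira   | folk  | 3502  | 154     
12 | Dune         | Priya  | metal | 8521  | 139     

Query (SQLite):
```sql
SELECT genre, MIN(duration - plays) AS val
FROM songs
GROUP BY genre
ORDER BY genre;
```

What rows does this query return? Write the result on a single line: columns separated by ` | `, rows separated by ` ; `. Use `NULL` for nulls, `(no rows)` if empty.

folk | -4358 ; metal | -8382 ; rap | -6230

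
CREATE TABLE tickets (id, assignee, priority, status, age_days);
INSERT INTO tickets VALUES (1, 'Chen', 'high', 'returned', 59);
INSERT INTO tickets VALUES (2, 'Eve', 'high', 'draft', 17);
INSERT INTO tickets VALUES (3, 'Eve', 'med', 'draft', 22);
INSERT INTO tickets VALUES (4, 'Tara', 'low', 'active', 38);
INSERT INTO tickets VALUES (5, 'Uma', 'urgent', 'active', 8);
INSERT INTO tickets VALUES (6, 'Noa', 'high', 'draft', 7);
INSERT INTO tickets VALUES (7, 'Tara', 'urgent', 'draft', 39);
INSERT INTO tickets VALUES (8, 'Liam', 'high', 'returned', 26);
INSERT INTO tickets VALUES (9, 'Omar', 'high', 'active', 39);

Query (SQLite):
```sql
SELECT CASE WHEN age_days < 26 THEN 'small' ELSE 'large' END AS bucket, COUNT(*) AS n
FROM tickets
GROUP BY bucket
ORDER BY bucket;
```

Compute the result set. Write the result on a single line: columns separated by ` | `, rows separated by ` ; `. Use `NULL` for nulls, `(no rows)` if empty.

Bucket rows by age_days < 26 → 'small' else 'large'; count each bucket.

large | 5 ; small | 4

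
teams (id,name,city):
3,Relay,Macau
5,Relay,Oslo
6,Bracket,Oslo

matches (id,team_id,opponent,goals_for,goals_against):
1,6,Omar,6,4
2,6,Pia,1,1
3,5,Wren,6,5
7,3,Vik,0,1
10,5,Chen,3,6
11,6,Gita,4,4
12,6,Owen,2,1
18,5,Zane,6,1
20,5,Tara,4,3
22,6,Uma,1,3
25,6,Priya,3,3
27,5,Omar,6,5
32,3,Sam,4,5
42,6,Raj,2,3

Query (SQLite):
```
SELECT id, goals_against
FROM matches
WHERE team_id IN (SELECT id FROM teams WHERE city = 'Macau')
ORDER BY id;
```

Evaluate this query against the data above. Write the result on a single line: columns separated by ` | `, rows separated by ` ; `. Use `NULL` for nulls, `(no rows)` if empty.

7 | 1 ; 32 | 5

Inner query: teams.id where city = 'Macau'.
Outer: keep matches rows whose team_id is in that set.
Inner query → {3}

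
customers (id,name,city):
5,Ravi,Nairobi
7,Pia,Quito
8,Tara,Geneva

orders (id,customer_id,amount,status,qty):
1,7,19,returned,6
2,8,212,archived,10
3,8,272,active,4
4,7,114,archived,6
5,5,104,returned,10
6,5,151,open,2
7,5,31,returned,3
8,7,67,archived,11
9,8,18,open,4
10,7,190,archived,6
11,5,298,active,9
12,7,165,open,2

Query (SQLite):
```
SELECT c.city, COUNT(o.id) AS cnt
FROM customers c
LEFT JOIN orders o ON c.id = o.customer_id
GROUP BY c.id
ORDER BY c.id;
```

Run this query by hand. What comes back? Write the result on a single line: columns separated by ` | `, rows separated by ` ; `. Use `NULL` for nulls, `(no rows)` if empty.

Nairobi | 4 ; Quito | 5 ; Geneva | 3

LEFT JOIN keeps every customers row; unmatched ones get NULL for orders columns.
Group by customers.id and compute COUNT(o.id). COUNT(col) of an all-NULL group is 0.
  5: ids {5, 6, 7, 11} → COUNT(o.id)=4
  7: ids {1, 4, 8, 10, 12} → COUNT(o.id)=5
  8: ids {2, 3, 9} → COUNT(o.id)=3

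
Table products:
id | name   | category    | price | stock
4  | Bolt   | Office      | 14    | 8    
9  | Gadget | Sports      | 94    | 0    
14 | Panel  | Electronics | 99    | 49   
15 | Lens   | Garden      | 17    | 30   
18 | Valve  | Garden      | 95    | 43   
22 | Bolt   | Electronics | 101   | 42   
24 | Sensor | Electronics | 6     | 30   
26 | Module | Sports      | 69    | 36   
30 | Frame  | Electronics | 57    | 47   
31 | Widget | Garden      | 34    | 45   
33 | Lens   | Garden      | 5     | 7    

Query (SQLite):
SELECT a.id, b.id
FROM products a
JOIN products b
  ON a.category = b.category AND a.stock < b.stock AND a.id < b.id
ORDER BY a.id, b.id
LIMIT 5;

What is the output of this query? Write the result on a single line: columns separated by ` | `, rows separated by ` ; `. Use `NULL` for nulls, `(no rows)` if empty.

Pairs (a,b) with same category, a.stock < b.stock, a.id < b.id.
category groups: Electronics:{14,22,24,30} Garden:{15,18,31,33} Office:{4} Sports:{9,26}
Ordered by (a.id, b.id); first 5.

9 | 26 ; 15 | 18 ; 15 | 31 ; 18 | 31 ; 22 | 30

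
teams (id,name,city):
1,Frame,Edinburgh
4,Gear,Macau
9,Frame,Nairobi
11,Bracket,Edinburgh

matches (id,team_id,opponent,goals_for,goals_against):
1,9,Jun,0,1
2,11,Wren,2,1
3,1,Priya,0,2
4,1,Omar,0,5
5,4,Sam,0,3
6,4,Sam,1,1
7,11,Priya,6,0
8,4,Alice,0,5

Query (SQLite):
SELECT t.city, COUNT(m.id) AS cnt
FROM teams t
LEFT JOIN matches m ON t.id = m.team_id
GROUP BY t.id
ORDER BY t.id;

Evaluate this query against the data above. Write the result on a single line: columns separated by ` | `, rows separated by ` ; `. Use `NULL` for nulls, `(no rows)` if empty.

Edinburgh | 2 ; Macau | 3 ; Nairobi | 1 ; Edinburgh | 2

LEFT JOIN keeps every teams row; unmatched ones get NULL for matches columns.
Group by teams.id and compute COUNT(m.id). COUNT(col) of an all-NULL group is 0.
  1: ids {3, 4} → COUNT(m.id)=2
  4: ids {5, 6, 8} → COUNT(m.id)=3
  9: ids {1} → COUNT(m.id)=1
  11: ids {2, 7} → COUNT(m.id)=2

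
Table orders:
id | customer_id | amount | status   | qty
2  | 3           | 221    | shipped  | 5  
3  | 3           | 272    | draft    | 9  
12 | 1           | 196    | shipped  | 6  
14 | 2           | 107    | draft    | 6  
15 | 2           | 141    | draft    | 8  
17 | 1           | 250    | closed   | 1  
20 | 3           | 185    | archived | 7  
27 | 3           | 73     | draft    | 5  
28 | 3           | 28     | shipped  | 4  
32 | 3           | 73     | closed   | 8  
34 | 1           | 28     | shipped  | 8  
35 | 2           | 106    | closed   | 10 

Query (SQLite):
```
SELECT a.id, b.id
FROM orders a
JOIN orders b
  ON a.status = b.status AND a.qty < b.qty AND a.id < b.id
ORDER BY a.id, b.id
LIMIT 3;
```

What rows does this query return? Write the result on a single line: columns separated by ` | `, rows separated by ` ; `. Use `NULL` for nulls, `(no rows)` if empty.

Pairs (a,b) with same status, a.qty < b.qty, a.id < b.id.
status groups: archived:{20} closed:{17,32,35} draft:{3,14,15,27} shipped:{2,12,28,34}
Ordered by (a.id, b.id); first 3.

2 | 12 ; 2 | 34 ; 12 | 34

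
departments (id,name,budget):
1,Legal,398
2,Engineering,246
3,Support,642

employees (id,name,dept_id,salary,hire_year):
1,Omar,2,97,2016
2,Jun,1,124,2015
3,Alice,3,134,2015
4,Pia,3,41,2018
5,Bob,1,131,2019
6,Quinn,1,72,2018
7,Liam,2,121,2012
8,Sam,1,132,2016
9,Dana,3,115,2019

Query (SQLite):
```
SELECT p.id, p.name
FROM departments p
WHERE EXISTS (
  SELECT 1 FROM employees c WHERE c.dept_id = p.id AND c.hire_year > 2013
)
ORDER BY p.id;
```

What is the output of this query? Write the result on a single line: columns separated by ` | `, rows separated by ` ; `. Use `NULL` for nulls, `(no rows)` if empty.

1 | Legal ; 2 | Engineering ; 3 | Support

For each departments row, check whether any employees with matching dept_id has hire_year > 2013.
Keep rows where that is true.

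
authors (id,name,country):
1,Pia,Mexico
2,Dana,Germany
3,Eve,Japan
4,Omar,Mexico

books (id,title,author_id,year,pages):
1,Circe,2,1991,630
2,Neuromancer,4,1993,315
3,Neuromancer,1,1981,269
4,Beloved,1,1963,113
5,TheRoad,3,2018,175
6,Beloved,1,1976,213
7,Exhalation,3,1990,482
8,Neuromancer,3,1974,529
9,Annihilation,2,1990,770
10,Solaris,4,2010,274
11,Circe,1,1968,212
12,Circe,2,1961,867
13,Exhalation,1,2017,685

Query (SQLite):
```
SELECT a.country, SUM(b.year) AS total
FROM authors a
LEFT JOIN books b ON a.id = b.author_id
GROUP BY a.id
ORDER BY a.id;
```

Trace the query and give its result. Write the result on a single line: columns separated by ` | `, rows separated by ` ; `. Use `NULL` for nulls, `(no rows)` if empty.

LEFT JOIN keeps every authors row; unmatched ones get NULL for books columns.
Group by authors.id and compute SUM(b.year). SUM over an all-NULL group is NULL.
  1: ids {3, 4, 6, 11, 13} → SUM(b.year)=9905
  2: ids {1, 9, 12} → SUM(b.year)=5942
  3: ids {5, 7, 8} → SUM(b.year)=5982
  4: ids {2, 10} → SUM(b.year)=4003

Mexico | 9905 ; Germany | 5942 ; Japan | 5982 ; Mexico | 4003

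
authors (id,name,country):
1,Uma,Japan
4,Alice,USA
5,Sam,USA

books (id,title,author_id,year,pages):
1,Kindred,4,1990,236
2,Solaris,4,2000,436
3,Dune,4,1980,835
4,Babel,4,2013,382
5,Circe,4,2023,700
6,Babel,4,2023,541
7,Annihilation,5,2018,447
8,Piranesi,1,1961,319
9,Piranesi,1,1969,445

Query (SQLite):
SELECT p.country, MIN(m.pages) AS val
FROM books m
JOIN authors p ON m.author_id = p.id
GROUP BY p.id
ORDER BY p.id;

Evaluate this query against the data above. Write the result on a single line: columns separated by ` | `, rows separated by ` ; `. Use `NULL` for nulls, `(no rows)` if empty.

Join each books row to its authors via author_id.
Group joined rows by authors.id; compute MIN(m.pages) per group.
  1: ids {8, 9} → MIN(m.pages)=319
  4: ids {1, 2, 3, 4, 5, 6} → MIN(m.pages)=236
  5: ids {7} → MIN(m.pages)=447

Japan | 319 ; USA | 236 ; USA | 447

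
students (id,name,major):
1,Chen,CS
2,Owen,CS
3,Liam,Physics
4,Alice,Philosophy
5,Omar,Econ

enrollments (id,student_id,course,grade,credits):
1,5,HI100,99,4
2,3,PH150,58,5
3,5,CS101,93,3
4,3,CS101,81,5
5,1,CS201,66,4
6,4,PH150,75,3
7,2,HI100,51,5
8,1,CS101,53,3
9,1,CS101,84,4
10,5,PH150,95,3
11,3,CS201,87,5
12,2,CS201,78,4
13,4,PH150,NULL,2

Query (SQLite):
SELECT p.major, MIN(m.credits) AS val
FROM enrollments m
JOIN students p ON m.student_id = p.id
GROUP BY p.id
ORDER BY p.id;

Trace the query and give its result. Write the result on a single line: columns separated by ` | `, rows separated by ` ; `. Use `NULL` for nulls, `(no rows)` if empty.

Join each enrollments row to its students via student_id.
Group joined rows by students.id; compute MIN(m.credits) per group.
  1: ids {5, 8, 9} → MIN(m.credits)=3
  2: ids {7, 12} → MIN(m.credits)=4
  3: ids {2, 4, 11} → MIN(m.credits)=5
  4: ids {6, 13} → MIN(m.credits)=2
  5: ids {1, 3, 10} → MIN(m.credits)=3

CS | 3 ; CS | 4 ; Physics | 5 ; Philosophy | 2 ; Econ | 3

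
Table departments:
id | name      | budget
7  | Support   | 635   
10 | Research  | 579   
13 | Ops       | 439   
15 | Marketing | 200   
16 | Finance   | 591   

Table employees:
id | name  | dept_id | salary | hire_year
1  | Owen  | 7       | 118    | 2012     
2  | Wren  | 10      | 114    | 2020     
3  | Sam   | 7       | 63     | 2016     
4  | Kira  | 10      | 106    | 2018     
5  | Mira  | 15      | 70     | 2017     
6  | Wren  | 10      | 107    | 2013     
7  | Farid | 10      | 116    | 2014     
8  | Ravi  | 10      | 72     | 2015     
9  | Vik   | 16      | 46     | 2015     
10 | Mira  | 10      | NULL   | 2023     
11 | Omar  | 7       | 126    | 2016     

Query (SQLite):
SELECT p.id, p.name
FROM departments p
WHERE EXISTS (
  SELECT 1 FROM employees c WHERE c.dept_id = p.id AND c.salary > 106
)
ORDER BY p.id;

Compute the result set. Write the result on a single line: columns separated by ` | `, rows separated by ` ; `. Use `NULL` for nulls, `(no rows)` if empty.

7 | Support ; 10 | Research

For each departments row, check whether any employees with matching dept_id has salary > 106.
Keep rows where that is true.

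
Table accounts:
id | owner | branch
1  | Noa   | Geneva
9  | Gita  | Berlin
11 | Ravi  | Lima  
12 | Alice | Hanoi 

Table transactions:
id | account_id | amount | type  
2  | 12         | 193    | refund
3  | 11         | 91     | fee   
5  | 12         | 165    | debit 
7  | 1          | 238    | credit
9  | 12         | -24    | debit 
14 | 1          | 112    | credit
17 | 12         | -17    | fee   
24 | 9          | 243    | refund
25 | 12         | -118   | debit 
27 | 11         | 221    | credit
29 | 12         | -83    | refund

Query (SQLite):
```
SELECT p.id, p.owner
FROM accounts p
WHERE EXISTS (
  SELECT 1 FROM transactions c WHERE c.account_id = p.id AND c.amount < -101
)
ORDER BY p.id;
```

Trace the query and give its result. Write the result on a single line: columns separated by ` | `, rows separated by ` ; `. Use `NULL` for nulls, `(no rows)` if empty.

12 | Alice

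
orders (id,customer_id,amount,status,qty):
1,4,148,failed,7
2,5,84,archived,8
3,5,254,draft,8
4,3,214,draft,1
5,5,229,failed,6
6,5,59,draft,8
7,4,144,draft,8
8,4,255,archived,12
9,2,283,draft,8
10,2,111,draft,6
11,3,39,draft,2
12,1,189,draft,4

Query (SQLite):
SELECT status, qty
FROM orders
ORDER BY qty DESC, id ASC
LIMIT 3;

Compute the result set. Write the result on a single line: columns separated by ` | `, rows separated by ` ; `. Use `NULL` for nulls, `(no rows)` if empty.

archived | 12 ; archived | 8 ; draft | 8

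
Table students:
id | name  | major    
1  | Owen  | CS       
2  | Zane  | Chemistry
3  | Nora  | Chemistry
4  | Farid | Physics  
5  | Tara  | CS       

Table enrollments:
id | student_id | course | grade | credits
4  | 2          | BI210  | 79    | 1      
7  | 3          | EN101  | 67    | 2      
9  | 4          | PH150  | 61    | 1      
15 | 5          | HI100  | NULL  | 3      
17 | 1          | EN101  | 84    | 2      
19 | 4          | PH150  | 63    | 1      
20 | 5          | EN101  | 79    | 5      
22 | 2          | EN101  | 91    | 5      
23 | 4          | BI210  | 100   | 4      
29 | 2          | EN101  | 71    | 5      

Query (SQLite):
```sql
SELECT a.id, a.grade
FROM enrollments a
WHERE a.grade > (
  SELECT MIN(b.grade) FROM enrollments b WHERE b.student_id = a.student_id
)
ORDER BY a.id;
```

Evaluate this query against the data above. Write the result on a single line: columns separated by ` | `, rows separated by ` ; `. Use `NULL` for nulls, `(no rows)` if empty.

4 | 79 ; 19 | 63 ; 22 | 91 ; 23 | 100

For each enrollments row a, compute MIN(grade) over rows sharing a.student_id.
Keep row a if a.grade > that per-group MIN.
  student_id=1: MIN(grade) = 84
  student_id=2: MIN(grade) = 71
  student_id=3: MIN(grade) = 67
  student_id=4: MIN(grade) = 61
  student_id=5: MIN(grade) = 79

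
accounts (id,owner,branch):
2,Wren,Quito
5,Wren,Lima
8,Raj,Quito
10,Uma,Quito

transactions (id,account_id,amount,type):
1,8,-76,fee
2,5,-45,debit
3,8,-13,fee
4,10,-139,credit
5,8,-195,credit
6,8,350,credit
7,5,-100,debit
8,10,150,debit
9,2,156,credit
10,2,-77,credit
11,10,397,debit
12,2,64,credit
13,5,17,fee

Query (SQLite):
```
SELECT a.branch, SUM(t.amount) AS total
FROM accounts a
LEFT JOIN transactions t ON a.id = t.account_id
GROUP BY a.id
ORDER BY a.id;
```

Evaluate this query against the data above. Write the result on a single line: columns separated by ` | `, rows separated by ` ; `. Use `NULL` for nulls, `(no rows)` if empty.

Quito | 143 ; Lima | -128 ; Quito | 66 ; Quito | 408

LEFT JOIN keeps every accounts row; unmatched ones get NULL for transactions columns.
Group by accounts.id and compute SUM(t.amount). SUM over an all-NULL group is NULL.
  2: ids {9, 10, 12} → SUM(t.amount)=143
  5: ids {2, 7, 13} → SUM(t.amount)=-128
  8: ids {1, 3, 5, 6} → SUM(t.amount)=66
  10: ids {4, 8, 11} → SUM(t.amount)=408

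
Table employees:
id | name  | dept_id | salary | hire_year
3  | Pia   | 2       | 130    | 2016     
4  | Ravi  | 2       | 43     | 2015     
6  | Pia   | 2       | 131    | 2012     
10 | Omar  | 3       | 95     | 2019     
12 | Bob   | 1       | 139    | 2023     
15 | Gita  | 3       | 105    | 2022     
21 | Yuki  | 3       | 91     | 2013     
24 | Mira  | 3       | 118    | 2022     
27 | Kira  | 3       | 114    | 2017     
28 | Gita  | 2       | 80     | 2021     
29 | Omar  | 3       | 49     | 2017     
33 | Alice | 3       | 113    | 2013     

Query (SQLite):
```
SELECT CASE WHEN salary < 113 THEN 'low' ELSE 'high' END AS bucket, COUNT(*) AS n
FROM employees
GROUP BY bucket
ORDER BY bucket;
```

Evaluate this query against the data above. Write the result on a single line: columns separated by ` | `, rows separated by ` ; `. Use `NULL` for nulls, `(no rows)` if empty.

high | 6 ; low | 6

Bucket rows by salary < 113 → 'low' else 'high'; count each bucket.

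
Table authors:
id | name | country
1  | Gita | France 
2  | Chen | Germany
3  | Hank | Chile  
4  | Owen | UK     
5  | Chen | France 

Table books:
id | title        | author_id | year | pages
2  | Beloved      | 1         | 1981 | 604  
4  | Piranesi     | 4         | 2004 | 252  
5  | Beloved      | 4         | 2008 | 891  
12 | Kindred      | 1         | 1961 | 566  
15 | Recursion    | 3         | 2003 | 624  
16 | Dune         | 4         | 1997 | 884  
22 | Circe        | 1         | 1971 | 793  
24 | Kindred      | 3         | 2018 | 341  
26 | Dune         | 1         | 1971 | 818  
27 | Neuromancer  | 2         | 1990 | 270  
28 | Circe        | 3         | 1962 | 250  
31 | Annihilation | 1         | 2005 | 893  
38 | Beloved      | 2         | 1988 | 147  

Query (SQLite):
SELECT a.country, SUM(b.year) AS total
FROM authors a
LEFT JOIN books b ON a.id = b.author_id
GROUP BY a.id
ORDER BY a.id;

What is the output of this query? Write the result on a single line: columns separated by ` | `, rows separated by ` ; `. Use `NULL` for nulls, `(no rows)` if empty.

France | 9889 ; Germany | 3978 ; Chile | 5983 ; UK | 6009 ; France | NULL

LEFT JOIN keeps every authors row; unmatched ones get NULL for books columns.
Group by authors.id and compute SUM(b.year). SUM over an all-NULL group is NULL.
  1: ids {2, 12, 22, 26, 31} → SUM(b.year)=9889
  2: ids {27, 38} → SUM(b.year)=3978
  3: ids {15, 24, 28} → SUM(b.year)=5983
  4: ids {4, 5, 16} → SUM(b.year)=6009
  5: ids {—} → SUM(b.year)=NULL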